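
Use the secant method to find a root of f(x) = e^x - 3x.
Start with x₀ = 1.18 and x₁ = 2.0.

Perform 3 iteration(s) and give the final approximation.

f(x) = e^x - 3x
x₀ = 1.18, x₁ = 2.0

Secant formula: x_{n+1} = x_n - f(x_n)(x_n - x_{n-1})/(f(x_n) - f(x_{n-1}))

Iteration 1:
  f(1.180000) = -0.285626
  f(2.000000) = 1.389056
  x_2 = 2.000000 - 1.389056×(2.000000 - 1.180000)/(1.389056 - (-0.285626))
       = 1.319855
Iteration 2:
  f(2.000000) = 1.389056
  f(1.319855) = -0.216686
  x_3 = 1.319855 - (-0.216686)×(1.319855 - 2.000000)/(-0.216686 - 1.389056)
       = 1.411637
Iteration 3:
  f(1.319855) = -0.216686
  f(1.411637) = -0.132245
  x_4 = 1.411637 - (-0.132245)×(1.411637 - 1.319855)/(-0.132245 - (-0.216686))
       = 1.555378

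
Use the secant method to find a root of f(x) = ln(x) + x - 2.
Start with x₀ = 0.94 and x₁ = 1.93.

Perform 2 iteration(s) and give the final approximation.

f(x) = ln(x) + x - 2
x₀ = 0.94, x₁ = 1.93

Secant formula: x_{n+1} = x_n - f(x_n)(x_n - x_{n-1})/(f(x_n) - f(x_{n-1}))

Iteration 1:
  f(0.940000) = -1.121875
  f(1.930000) = 0.587520
  x_2 = 1.930000 - 0.587520×(1.930000 - 0.940000)/(0.587520 - (-1.121875))
       = 1.589737
Iteration 2:
  f(1.930000) = 0.587520
  f(1.589737) = 0.053305
  x_3 = 1.589737 - 0.053305×(1.589737 - 1.930000)/(0.053305 - 0.587520)
       = 1.555785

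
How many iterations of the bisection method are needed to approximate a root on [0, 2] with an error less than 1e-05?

We need (b-a)/2^n ≤ 1e-05
(2 - 0)/2^n ≤ 1e-05
2/2^n ≤ 1e-05
2^n ≥ 200000
n ≥ log₂(200000) = 17.61
n ≥ 18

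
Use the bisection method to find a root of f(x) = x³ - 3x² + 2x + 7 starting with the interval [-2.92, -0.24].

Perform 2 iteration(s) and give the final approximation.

f(x) = x³ - 3x² + 2x + 7
Initial interval: [-2.92, -0.24]

Iteration 1:
  c_1 = (-2.920000 + (-0.240000))/2 = -1.580000
  f(c_1) = f(-1.580000) = -7.593512
  f(a) × f(c) ≥ 0, new interval: [-1.580000, -0.240000]
Iteration 2:
  c_2 = (-1.580000 + (-0.240000))/2 = -0.910000
  f(c_2) = f(-0.910000) = 1.942129
  f(a) × f(c) < 0, new interval: [-1.580000, -0.910000]

After 2 iteration(s), the approximation is c_2 = -0.910000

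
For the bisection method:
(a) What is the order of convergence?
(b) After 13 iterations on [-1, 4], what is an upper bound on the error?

(a) Bisection has linear (order 1) convergence; the error is halved each step.

(b) Error bound = (b-a)/2^n = (4 - (-1))/2^{13}
    = 5/2^{13}

(a) 1 (linear); (b) error ≤ 6.10e-04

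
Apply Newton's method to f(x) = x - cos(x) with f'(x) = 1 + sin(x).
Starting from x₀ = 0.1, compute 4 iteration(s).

f(x) = x - cos(x)
f'(x) = 1 + sin(x)
x₀ = 0.1

Newton-Raphson formula: x_{n+1} = x_n - f(x_n)/f'(x_n)

Iteration 1:
  f(0.100000) = -0.895004
  f'(0.100000) = 1.099833
  x_1 = 0.100000 - (-0.895004)/1.099833 = 0.913763
Iteration 2:
  f(0.913763) = 0.302993
  f'(0.913763) = 1.791808
  x_2 = 0.913763 - 0.302993/1.791808 = 0.744664
Iteration 3:
  f(0.744664) = 0.009349
  f'(0.744664) = 1.677725
  x_3 = 0.744664 - 0.009349/1.677725 = 0.739092
Iteration 4:
  f(0.739092) = 0.000011
  f'(0.739092) = 1.673617
  x_4 = 0.739092 - 0.000011/1.673617 = 0.739085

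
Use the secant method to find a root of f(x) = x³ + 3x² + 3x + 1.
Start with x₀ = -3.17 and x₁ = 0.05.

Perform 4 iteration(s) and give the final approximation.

f(x) = x³ + 3x² + 3x + 1
x₀ = -3.17, x₁ = 0.05

Secant formula: x_{n+1} = x_n - f(x_n)(x_n - x_{n-1})/(f(x_n) - f(x_{n-1}))

Iteration 1:
  f(-3.170000) = -10.218313
  f(0.050000) = 1.157625
  x_2 = 0.050000 - 1.157625×(0.050000 - (-3.170000))/(1.157625 - (-10.218313))
       = -0.277670
Iteration 2:
  f(0.050000) = 1.157625
  f(-0.277670) = 0.376884
  x_3 = -0.277670 - 0.376884×(-0.277670 - 0.050000)/(0.376884 - 1.157625)
       = -0.435844
Iteration 3:
  f(-0.277670) = 0.376884
  f(-0.435844) = 0.179555
  x_4 = -0.435844 - 0.179555×(-0.435844 - (-0.277670))/(0.179555 - 0.376884)
       = -0.579772
Iteration 4:
  f(-0.435844) = 0.179555
  f(-0.579772) = 0.074209
  x_5 = -0.579772 - 0.074209×(-0.579772 - (-0.435844))/(0.074209 - 0.179555)
       = -0.681159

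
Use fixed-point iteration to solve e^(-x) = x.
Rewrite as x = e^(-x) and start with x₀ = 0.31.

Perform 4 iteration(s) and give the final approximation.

Equation: e^(-x) = x
Fixed-point form: x = e^(-x)
x₀ = 0.31

x_1 = g(0.310000) = 0.733447
x_2 = g(0.733447) = 0.480251
x_3 = g(0.480251) = 0.618628
x_4 = g(0.618628) = 0.538683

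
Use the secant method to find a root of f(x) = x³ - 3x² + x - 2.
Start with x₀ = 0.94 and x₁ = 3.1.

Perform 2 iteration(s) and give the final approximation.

f(x) = x³ - 3x² + x - 2
x₀ = 0.94, x₁ = 3.1

Secant formula: x_{n+1} = x_n - f(x_n)(x_n - x_{n-1})/(f(x_n) - f(x_{n-1}))

Iteration 1:
  f(0.940000) = -2.880216
  f(3.100000) = 2.061000
  x_2 = 3.100000 - 2.061000×(3.100000 - 0.940000)/(2.061000 - (-2.880216))
       = 2.199056
Iteration 2:
  f(3.100000) = 2.061000
  f(2.199056) = -3.674187
  x_3 = 2.199056 - (-3.674187)×(2.199056 - 3.100000)/(-3.674187 - 2.061000)
       = 2.776236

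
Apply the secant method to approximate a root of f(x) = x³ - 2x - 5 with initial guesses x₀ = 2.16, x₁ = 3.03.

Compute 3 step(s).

f(x) = x³ - 2x - 5
x₀ = 2.16, x₁ = 3.03

Secant formula: x_{n+1} = x_n - f(x_n)(x_n - x_{n-1})/(f(x_n) - f(x_{n-1}))

Iteration 1:
  f(2.160000) = 0.757696
  f(3.030000) = 16.758127
  x_2 = 3.030000 - 16.758127×(3.030000 - 2.160000)/(16.758127 - 0.757696)
       = 2.118801
Iteration 2:
  f(3.030000) = 16.758127
  f(2.118801) = 0.274373
  x_3 = 2.118801 - 0.274373×(2.118801 - 3.030000)/(0.274373 - 16.758127)
       = 2.103634
Iteration 3:
  f(2.118801) = 0.274373
  f(2.103634) = 0.101898
  x_4 = 2.103634 - 0.101898×(2.103634 - 2.118801)/(0.101898 - 0.274373)
       = 2.094674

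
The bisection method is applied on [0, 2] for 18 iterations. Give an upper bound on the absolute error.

Bisection error bound: |error| ≤ (b-a)/2^n
|error| ≤ (2 - 0)/2^18 = 2/2^18
|error| ≤ 0.0000076294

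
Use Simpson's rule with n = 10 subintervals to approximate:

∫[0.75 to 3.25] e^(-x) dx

f(x) = e^(-x)
a = 0.75, b = 3.25, n = 10
h = (b - a)/n = 0.250000

Simpson's rule: (h/3)[f(x₀) + 4f(x₁) + 2f(x₂) + ... + f(xₙ)]

x_0 = 0.7500, f(x_0) = 0.472367, coefficient = 1
x_1 = 1.0000, f(x_1) = 0.367879, coefficient = 4
x_2 = 1.2500, f(x_2) = 0.286505, coefficient = 2
x_3 = 1.5000, f(x_3) = 0.223130, coefficient = 4
x_4 = 1.7500, f(x_4) = 0.173774, coefficient = 2
x_5 = 2.0000, f(x_5) = 0.135335, coefficient = 4
x_6 = 2.2500, f(x_6) = 0.105399, coefficient = 2
x_7 = 2.5000, f(x_7) = 0.082085, coefficient = 4
x_8 = 2.7500, f(x_8) = 0.063928, coefficient = 2
x_9 = 3.0000, f(x_9) = 0.049787, coefficient = 4
x_10 = 3.2500, f(x_10) = 0.038774, coefficient = 1

I ≈ (0.250000/3) × 5.203220 = 0.433602
Exact value: 0.433592
Error: 0.000009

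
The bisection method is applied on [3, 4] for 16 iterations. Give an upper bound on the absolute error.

Bisection error bound: |error| ≤ (b-a)/2^n
|error| ≤ (4 - 3)/2^16 = 1/2^16
|error| ≤ 0.0000152588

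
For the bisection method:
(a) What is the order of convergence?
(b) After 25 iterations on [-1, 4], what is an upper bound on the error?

(a) Bisection has linear (order 1) convergence; the error is halved each step.

(b) Error bound = (b-a)/2^n = (4 - (-1))/2^{25}
    = 5/2^{25}

(a) 1 (linear); (b) error ≤ 1.49e-07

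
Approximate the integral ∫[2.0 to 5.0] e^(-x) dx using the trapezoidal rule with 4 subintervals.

f(x) = e^(-x)
a = 2.0, b = 5.0, n = 4
h = (b - a)/n = 0.750000

Trapezoidal rule: (h/2)[f(x₀) + 2f(x₁) + 2f(x₂) + ... + f(xₙ)]

x_0 = 2.0000, f(x_0) = 0.135335, coefficient = 1
x_1 = 2.7500, f(x_1) = 0.063928, coefficient = 2
x_2 = 3.5000, f(x_2) = 0.030197, coefficient = 2
x_3 = 4.2500, f(x_3) = 0.014264, coefficient = 2
x_4 = 5.0000, f(x_4) = 0.006738, coefficient = 1

I ≈ (0.750000/2) × 0.358852 = 0.134570
Exact value: 0.128597
Error: 0.005972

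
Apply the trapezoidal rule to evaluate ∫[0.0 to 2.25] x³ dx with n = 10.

f(x) = x³
a = 0.0, b = 2.25, n = 10
h = (b - a)/n = 0.225000

Trapezoidal rule: (h/2)[f(x₀) + 2f(x₁) + 2f(x₂) + ... + f(xₙ)]

x_0 = 0.0000, f(x_0) = 0.000000, coefficient = 1
x_1 = 0.2250, f(x_1) = 0.011391, coefficient = 2
x_2 = 0.4500, f(x_2) = 0.091125, coefficient = 2
x_3 = 0.6750, f(x_3) = 0.307547, coefficient = 2
x_4 = 0.9000, f(x_4) = 0.729000, coefficient = 2
x_5 = 1.1250, f(x_5) = 1.423828, coefficient = 2
x_6 = 1.3500, f(x_6) = 2.460375, coefficient = 2
x_7 = 1.5750, f(x_7) = 3.906984, coefficient = 2
x_8 = 1.8000, f(x_8) = 5.832000, coefficient = 2
x_9 = 2.0250, f(x_9) = 8.303766, coefficient = 2
x_10 = 2.2500, f(x_10) = 11.390625, coefficient = 1

I ≈ (0.225000/2) × 57.522656 = 6.471299
Exact value: 6.407227
Error: 0.064072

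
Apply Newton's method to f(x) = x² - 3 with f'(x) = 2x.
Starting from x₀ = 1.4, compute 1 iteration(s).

f(x) = x² - 3
f'(x) = 2x
x₀ = 1.4

Newton-Raphson formula: x_{n+1} = x_n - f(x_n)/f'(x_n)

Iteration 1:
  f(1.400000) = -1.040000
  f'(1.400000) = 2.800000
  x_1 = 1.400000 - (-1.040000)/2.800000 = 1.771429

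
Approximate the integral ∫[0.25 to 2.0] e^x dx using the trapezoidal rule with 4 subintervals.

f(x) = e^x
a = 0.25, b = 2.0, n = 4
h = (b - a)/n = 0.437500

Trapezoidal rule: (h/2)[f(x₀) + 2f(x₁) + 2f(x₂) + ... + f(xₙ)]

x_0 = 0.2500, f(x_0) = 1.284025, coefficient = 1
x_1 = 0.6875, f(x_1) = 1.988737, coefficient = 2
x_2 = 1.1250, f(x_2) = 3.080217, coefficient = 2
x_3 = 1.5625, f(x_3) = 4.770733, coefficient = 2
x_4 = 2.0000, f(x_4) = 7.389056, coefficient = 1

I ≈ (0.437500/2) × 28.352457 = 6.202100
Exact value: 6.105031
Error: 0.097069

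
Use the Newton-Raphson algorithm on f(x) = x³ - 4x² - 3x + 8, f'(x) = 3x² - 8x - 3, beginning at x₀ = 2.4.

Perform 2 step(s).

f(x) = x³ - 4x² - 3x + 8
f'(x) = 3x² - 8x - 3
x₀ = 2.4

Newton-Raphson formula: x_{n+1} = x_n - f(x_n)/f'(x_n)

Iteration 1:
  f(2.400000) = -8.416000
  f'(2.400000) = -4.920000
  x_1 = 2.400000 - (-8.416000)/(-4.920000) = 0.689431
Iteration 2:
  f(0.689431) = 4.358144
  f'(0.689431) = -7.089502
  x_2 = 0.689431 - 4.358144/(-7.089502) = 1.304163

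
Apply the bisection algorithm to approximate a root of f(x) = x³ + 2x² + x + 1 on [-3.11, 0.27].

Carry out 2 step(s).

f(x) = x³ + 2x² + x + 1
Initial interval: [-3.11, 0.27]

Iteration 1:
  c_1 = (-3.110000 + 0.270000)/2 = -1.420000
  f(c_1) = f(-1.420000) = 0.749512
  f(a) × f(c) < 0, new interval: [-3.110000, -1.420000]
Iteration 2:
  c_2 = (-3.110000 + (-1.420000))/2 = -2.265000
  f(c_2) = f(-2.265000) = -2.624510
  f(a) × f(c) ≥ 0, new interval: [-2.265000, -1.420000]

After 2 iteration(s), the approximation is c_2 = -2.265000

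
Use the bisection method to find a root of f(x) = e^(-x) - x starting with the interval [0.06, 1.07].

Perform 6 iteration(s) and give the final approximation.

f(x) = e^(-x) - x
Initial interval: [0.06, 1.07]

Iteration 1:
  c_1 = (0.060000 + 1.070000)/2 = 0.565000
  f(c_1) = f(0.565000) = 0.003360
  f(a) × f(c) ≥ 0, new interval: [0.565000, 1.070000]
Iteration 2:
  c_2 = (0.565000 + 1.070000)/2 = 0.817500
  f(c_2) = f(0.817500) = -0.375966
  f(a) × f(c) < 0, new interval: [0.565000, 0.817500]
Iteration 3:
  c_3 = (0.565000 + 0.817500)/2 = 0.691250
  f(c_3) = f(0.691250) = -0.190301
  f(a) × f(c) < 0, new interval: [0.565000, 0.691250]
Iteration 4:
  c_4 = (0.565000 + 0.691250)/2 = 0.628125
  f(c_4) = f(0.628125) = -0.094534
  f(a) × f(c) < 0, new interval: [0.565000, 0.628125]
Iteration 5:
  c_5 = (0.565000 + 0.628125)/2 = 0.596563
  f(c_5) = f(0.596563) = -0.045861
  f(a) × f(c) < 0, new interval: [0.565000, 0.596563]
Iteration 6:
  c_6 = (0.565000 + 0.596563)/2 = 0.580781
  f(c_6) = f(0.580781) = -0.021320
  f(a) × f(c) < 0, new interval: [0.565000, 0.580781]

After 6 iteration(s), the approximation is c_6 = 0.580781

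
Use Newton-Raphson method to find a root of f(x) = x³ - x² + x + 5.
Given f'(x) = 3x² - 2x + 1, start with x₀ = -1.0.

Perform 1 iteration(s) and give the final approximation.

f(x) = x³ - x² + x + 5
f'(x) = 3x² - 2x + 1
x₀ = -1.0

Newton-Raphson formula: x_{n+1} = x_n - f(x_n)/f'(x_n)

Iteration 1:
  f(-1.000000) = 2.000000
  f'(-1.000000) = 6.000000
  x_1 = -1.000000 - 2.000000/6.000000 = -1.333333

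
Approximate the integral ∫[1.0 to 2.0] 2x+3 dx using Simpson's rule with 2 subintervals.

f(x) = 2x+3
a = 1.0, b = 2.0, n = 2
h = (b - a)/n = 0.500000

Simpson's rule: (h/3)[f(x₀) + 4f(x₁) + 2f(x₂) + ... + f(xₙ)]

x_0 = 1.0000, f(x_0) = 5.000000, coefficient = 1
x_1 = 1.5000, f(x_1) = 6.000000, coefficient = 4
x_2 = 2.0000, f(x_2) = 7.000000, coefficient = 1

I ≈ (0.500000/3) × 36.000000 = 6.000000
Exact value: 6.000000
Error: 0.000000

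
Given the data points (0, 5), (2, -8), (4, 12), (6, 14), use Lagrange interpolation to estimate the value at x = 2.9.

Lagrange interpolation formula:
P(x) = Σ yᵢ × Lᵢ(x)
where Lᵢ(x) = Π_{j≠i} (x - xⱼ)/(xᵢ - xⱼ)

L_0(2.9) = (2.9 - 2)/(0 - 2) × (2.9 - 4)/(0 - 4) × (2.9 - 6)/(0 - 6) = -0.063938
L_1(2.9) = (2.9 - 0)/(2 - 0) × (2.9 - 4)/(2 - 4) × (2.9 - 6)/(2 - 6) = 0.618062
L_2(2.9) = (2.9 - 0)/(4 - 0) × (2.9 - 2)/(4 - 2) × (2.9 - 6)/(4 - 6) = 0.505687
L_3(2.9) = (2.9 - 0)/(6 - 0) × (2.9 - 2)/(6 - 2) × (2.9 - 4)/(6 - 4) = -0.059812

P(2.9) = 5×L_0(2.9) + (-8)×L_1(2.9) + 12×L_2(2.9) + 14×L_3(2.9)
P(2.9) = -0.033313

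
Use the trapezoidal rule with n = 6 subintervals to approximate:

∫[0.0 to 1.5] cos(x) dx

f(x) = cos(x)
a = 0.0, b = 1.5, n = 6
h = (b - a)/n = 0.250000

Trapezoidal rule: (h/2)[f(x₀) + 2f(x₁) + 2f(x₂) + ... + f(xₙ)]

x_0 = 0.0000, f(x_0) = 1.000000, coefficient = 1
x_1 = 0.2500, f(x_1) = 0.968912, coefficient = 2
x_2 = 0.5000, f(x_2) = 0.877583, coefficient = 2
x_3 = 0.7500, f(x_3) = 0.731689, coefficient = 2
x_4 = 1.0000, f(x_4) = 0.540302, coefficient = 2
x_5 = 1.2500, f(x_5) = 0.315322, coefficient = 2
x_6 = 1.5000, f(x_6) = 0.070737, coefficient = 1

I ≈ (0.250000/2) × 7.938354 = 0.992294
Exact value: 0.997495
Error: 0.005201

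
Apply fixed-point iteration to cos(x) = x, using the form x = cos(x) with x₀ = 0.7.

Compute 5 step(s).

Equation: cos(x) = x
Fixed-point form: x = cos(x)
x₀ = 0.7

x_1 = g(0.700000) = 0.764842
x_2 = g(0.764842) = 0.721492
x_3 = g(0.721492) = 0.750821
x_4 = g(0.750821) = 0.731129
x_5 = g(0.731129) = 0.744421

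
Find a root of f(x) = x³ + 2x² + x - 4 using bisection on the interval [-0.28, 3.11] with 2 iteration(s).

f(x) = x³ + 2x² + x - 4
Initial interval: [-0.28, 3.11]

Iteration 1:
  c_1 = (-0.280000 + 3.110000)/2 = 1.415000
  f(c_1) = f(1.415000) = 4.252598
  f(a) × f(c) < 0, new interval: [-0.280000, 1.415000]
Iteration 2:
  c_2 = (-0.280000 + 1.415000)/2 = 0.567500
  f(c_2) = f(0.567500) = -2.605621
  f(a) × f(c) ≥ 0, new interval: [0.567500, 1.415000]

After 2 iteration(s), the approximation is c_2 = 0.567500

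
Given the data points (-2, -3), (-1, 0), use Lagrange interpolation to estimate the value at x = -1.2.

Lagrange interpolation formula:
P(x) = Σ yᵢ × Lᵢ(x)
where Lᵢ(x) = Π_{j≠i} (x - xⱼ)/(xᵢ - xⱼ)

L_0(-1.2) = (-1.2 - (-1))/(-2 - (-1)) = 0.200000
L_1(-1.2) = (-1.2 - (-2))/(-1 - (-2)) = 0.800000

P(-1.2) = (-3)×L_0(-1.2) + 0×L_1(-1.2)
P(-1.2) = -0.600000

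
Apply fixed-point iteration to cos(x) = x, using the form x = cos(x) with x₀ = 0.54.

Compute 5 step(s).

Equation: cos(x) = x
Fixed-point form: x = cos(x)
x₀ = 0.54

x_1 = g(0.540000) = 0.857709
x_2 = g(0.857709) = 0.654172
x_3 = g(0.654172) = 0.793552
x_4 = g(0.793552) = 0.701318
x_5 = g(0.701318) = 0.763993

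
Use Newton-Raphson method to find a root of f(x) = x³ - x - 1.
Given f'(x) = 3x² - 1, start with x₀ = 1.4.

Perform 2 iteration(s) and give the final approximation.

f(x) = x³ - x - 1
f'(x) = 3x² - 1
x₀ = 1.4

Newton-Raphson formula: x_{n+1} = x_n - f(x_n)/f'(x_n)

Iteration 1:
  f(1.400000) = 0.344000
  f'(1.400000) = 4.880000
  x_1 = 1.400000 - 0.344000/4.880000 = 1.329508
Iteration 2:
  f(1.329508) = 0.020520
  f'(1.329508) = 4.302776
  x_2 = 1.329508 - 0.020520/4.302776 = 1.324739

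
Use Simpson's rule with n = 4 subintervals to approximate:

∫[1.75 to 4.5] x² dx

f(x) = x²
a = 1.75, b = 4.5, n = 4
h = (b - a)/n = 0.687500

Simpson's rule: (h/3)[f(x₀) + 4f(x₁) + 2f(x₂) + ... + f(xₙ)]

x_0 = 1.7500, f(x_0) = 3.062500, coefficient = 1
x_1 = 2.4375, f(x_1) = 5.941406, coefficient = 4
x_2 = 3.1250, f(x_2) = 9.765625, coefficient = 2
x_3 = 3.8125, f(x_3) = 14.535156, coefficient = 4
x_4 = 4.5000, f(x_4) = 20.250000, coefficient = 1

I ≈ (0.687500/3) × 124.750000 = 28.588542
Exact value: 28.588542
Error: 0.000000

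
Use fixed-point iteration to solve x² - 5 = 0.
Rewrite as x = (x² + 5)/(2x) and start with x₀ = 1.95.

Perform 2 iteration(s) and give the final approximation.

Equation: x² - 5 = 0
Fixed-point form: x = (x² + 5)/(2x)
x₀ = 1.95

x_1 = g(1.950000) = 2.257051
x_2 = g(2.257051) = 2.236166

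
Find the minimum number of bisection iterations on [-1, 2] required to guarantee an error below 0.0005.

We need (b-a)/2^n ≤ 0.0005
(2 - (-1))/2^n ≤ 0.0005
3/2^n ≤ 0.0005
2^n ≥ 6000
n ≥ log₂(6000) = 12.55
n ≥ 13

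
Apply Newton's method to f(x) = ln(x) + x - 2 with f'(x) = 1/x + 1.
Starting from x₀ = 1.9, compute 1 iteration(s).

f(x) = ln(x) + x - 2
f'(x) = 1/x + 1
x₀ = 1.9

Newton-Raphson formula: x_{n+1} = x_n - f(x_n)/f'(x_n)

Iteration 1:
  f(1.900000) = 0.541854
  f'(1.900000) = 1.526316
  x_1 = 1.900000 - 0.541854/1.526316 = 1.544992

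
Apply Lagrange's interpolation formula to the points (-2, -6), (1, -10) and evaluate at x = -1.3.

Lagrange interpolation formula:
P(x) = Σ yᵢ × Lᵢ(x)
where Lᵢ(x) = Π_{j≠i} (x - xⱼ)/(xᵢ - xⱼ)

L_0(-1.3) = (-1.3 - 1)/(-2 - 1) = 0.766667
L_1(-1.3) = (-1.3 - (-2))/(1 - (-2)) = 0.233333

P(-1.3) = (-6)×L_0(-1.3) + (-10)×L_1(-1.3)
P(-1.3) = -6.933333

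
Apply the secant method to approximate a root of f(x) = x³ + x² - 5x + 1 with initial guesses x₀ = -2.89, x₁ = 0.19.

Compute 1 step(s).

f(x) = x³ + x² - 5x + 1
x₀ = -2.89, x₁ = 0.19

Secant formula: x_{n+1} = x_n - f(x_n)(x_n - x_{n-1})/(f(x_n) - f(x_{n-1}))

Iteration 1:
  f(-2.890000) = -0.335469
  f(0.190000) = 0.092959
  x_2 = 0.190000 - 0.092959×(0.190000 - (-2.890000))/(0.092959 - (-0.335469))
       = -0.478289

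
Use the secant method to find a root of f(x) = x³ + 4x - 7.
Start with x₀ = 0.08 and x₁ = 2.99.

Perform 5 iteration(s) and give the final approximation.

f(x) = x³ + 4x - 7
x₀ = 0.08, x₁ = 2.99

Secant formula: x_{n+1} = x_n - f(x_n)(x_n - x_{n-1})/(f(x_n) - f(x_{n-1}))

Iteration 1:
  f(0.080000) = -6.679488
  f(2.990000) = 31.690899
  x_2 = 2.990000 - 31.690899×(2.990000 - 0.080000)/(31.690899 - (-6.679488))
       = 0.586571
Iteration 2:
  f(2.990000) = 31.690899
  f(0.586571) = -4.451899
  x_3 = 0.586571 - (-4.451899)×(0.586571 - 2.990000)/(-4.451899 - 31.690899)
       = 0.882614
Iteration 3:
  f(0.586571) = -4.451899
  f(0.882614) = -2.781983
  x_4 = 0.882614 - (-2.781983)×(0.882614 - 0.586571)/(-2.781983 - (-4.451899))
       = 1.375804
Iteration 4:
  f(0.882614) = -2.781983
  f(1.375804) = 1.107391
  x_5 = 1.375804 - 1.107391×(1.375804 - 0.882614)/(1.107391 - (-2.781983))
       = 1.235382
Iteration 5:
  f(1.375804) = 1.107391
  f(1.235382) = -0.173071
  x_6 = 1.235382 - (-0.173071)×(1.235382 - 1.375804)/(-0.173071 - 1.107391)
       = 1.254362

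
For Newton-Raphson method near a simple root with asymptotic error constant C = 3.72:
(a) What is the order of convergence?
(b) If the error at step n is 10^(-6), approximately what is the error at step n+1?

(a) Newton-Raphson has quadratic (order 2) convergence near simple roots.
    This means |e_{n+1}| ≈ C|e_n|².

(b) With |e_n| = 10^(-6) and C = 3.72:
    |e_{n+1}| ≈ 3.72 × (10^(-6))² = 3.72 × 10^(-12)

(a) 2 (quadratic); (b) |e_{n+1}| ≈ 3.720e-12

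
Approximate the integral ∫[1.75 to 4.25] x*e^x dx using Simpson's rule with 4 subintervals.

f(x) = x*e^x
a = 1.75, b = 4.25, n = 4
h = (b - a)/n = 0.625000

Simpson's rule: (h/3)[f(x₀) + 4f(x₁) + 2f(x₂) + ... + f(xₙ)]

x_0 = 1.7500, f(x_0) = 10.070555, coefficient = 1
x_1 = 2.3750, f(x_1) = 25.533656, coefficient = 4
x_2 = 3.0000, f(x_2) = 60.256611, coefficient = 2
x_3 = 3.6250, f(x_3) = 136.027121, coefficient = 4
x_4 = 4.2500, f(x_4) = 297.948002, coefficient = 1

I ≈ (0.625000/3) × 1074.774890 = 223.911435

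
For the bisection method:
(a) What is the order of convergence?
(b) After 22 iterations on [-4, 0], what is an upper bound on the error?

(a) Bisection has linear (order 1) convergence; the error is halved each step.

(b) Error bound = (b-a)/2^n = (0 - (-4))/2^{22}
    = 4/2^{22}

(a) 1 (linear); (b) error ≤ 9.54e-07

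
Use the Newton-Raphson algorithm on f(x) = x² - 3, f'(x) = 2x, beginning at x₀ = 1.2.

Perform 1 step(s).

f(x) = x² - 3
f'(x) = 2x
x₀ = 1.2

Newton-Raphson formula: x_{n+1} = x_n - f(x_n)/f'(x_n)

Iteration 1:
  f(1.200000) = -1.560000
  f'(1.200000) = 2.400000
  x_1 = 1.200000 - (-1.560000)/2.400000 = 1.850000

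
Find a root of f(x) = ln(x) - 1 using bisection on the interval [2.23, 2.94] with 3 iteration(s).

f(x) = ln(x) - 1
Initial interval: [2.23, 2.94]

Iteration 1:
  c_1 = (2.230000 + 2.940000)/2 = 2.585000
  f(c_1) = f(2.585000) = -0.050274
  f(a) × f(c) ≥ 0, new interval: [2.585000, 2.940000]
Iteration 2:
  c_2 = (2.585000 + 2.940000)/2 = 2.762500
  f(c_2) = f(2.762500) = 0.016136
  f(a) × f(c) < 0, new interval: [2.585000, 2.762500]
Iteration 3:
  c_3 = (2.585000 + 2.762500)/2 = 2.673750
  f(c_3) = f(2.673750) = -0.016518
  f(a) × f(c) ≥ 0, new interval: [2.673750, 2.762500]

After 3 iteration(s), the approximation is c_3 = 2.673750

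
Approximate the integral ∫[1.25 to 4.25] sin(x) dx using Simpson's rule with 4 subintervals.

f(x) = sin(x)
a = 1.25, b = 4.25, n = 4
h = (b - a)/n = 0.750000

Simpson's rule: (h/3)[f(x₀) + 4f(x₁) + 2f(x₂) + ... + f(xₙ)]

x_0 = 1.2500, f(x_0) = 0.948985, coefficient = 1
x_1 = 2.0000, f(x_1) = 0.909297, coefficient = 4
x_2 = 2.7500, f(x_2) = 0.381661, coefficient = 2
x_3 = 3.5000, f(x_3) = -0.350783, coefficient = 4
x_4 = 4.2500, f(x_4) = -0.894989, coefficient = 1

I ≈ (0.750000/3) × 3.051374 = 0.762844
Exact value: 0.761410
Error: 0.001434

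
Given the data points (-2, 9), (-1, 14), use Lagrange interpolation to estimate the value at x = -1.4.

Lagrange interpolation formula:
P(x) = Σ yᵢ × Lᵢ(x)
where Lᵢ(x) = Π_{j≠i} (x - xⱼ)/(xᵢ - xⱼ)

L_0(-1.4) = (-1.4 - (-1))/(-2 - (-1)) = 0.400000
L_1(-1.4) = (-1.4 - (-2))/(-1 - (-2)) = 0.600000

P(-1.4) = 9×L_0(-1.4) + 14×L_1(-1.4)
P(-1.4) = 12.000000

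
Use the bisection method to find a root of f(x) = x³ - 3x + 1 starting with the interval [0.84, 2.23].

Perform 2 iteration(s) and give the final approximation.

f(x) = x³ - 3x + 1
Initial interval: [0.84, 2.23]

Iteration 1:
  c_1 = (0.840000 + 2.230000)/2 = 1.535000
  f(c_1) = f(1.535000) = 0.011805
  f(a) × f(c) < 0, new interval: [0.840000, 1.535000]
Iteration 2:
  c_2 = (0.840000 + 1.535000)/2 = 1.187500
  f(c_2) = f(1.187500) = -0.887939
  f(a) × f(c) ≥ 0, new interval: [1.187500, 1.535000]

After 2 iteration(s), the approximation is c_2 = 1.187500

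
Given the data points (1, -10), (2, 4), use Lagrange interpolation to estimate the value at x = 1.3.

Lagrange interpolation formula:
P(x) = Σ yᵢ × Lᵢ(x)
where Lᵢ(x) = Π_{j≠i} (x - xⱼ)/(xᵢ - xⱼ)

L_0(1.3) = (1.3 - 2)/(1 - 2) = 0.700000
L_1(1.3) = (1.3 - 1)/(2 - 1) = 0.300000

P(1.3) = (-10)×L_0(1.3) + 4×L_1(1.3)
P(1.3) = -5.800000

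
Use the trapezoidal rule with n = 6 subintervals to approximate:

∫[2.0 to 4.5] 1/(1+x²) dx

f(x) = 1/(1+x²)
a = 2.0, b = 4.5, n = 6
h = (b - a)/n = 0.416667

Trapezoidal rule: (h/2)[f(x₀) + 2f(x₁) + 2f(x₂) + ... + f(xₙ)]

x_0 = 2.0000, f(x_0) = 0.200000, coefficient = 1
x_1 = 2.4167, f(x_1) = 0.146193, coefficient = 2
x_2 = 2.8333, f(x_2) = 0.110769, coefficient = 2
x_3 = 3.2500, f(x_3) = 0.086486, coefficient = 2
x_4 = 3.6667, f(x_4) = 0.069231, coefficient = 2
x_5 = 4.0833, f(x_5) = 0.056582, coefficient = 2
x_6 = 4.5000, f(x_6) = 0.047059, coefficient = 1

I ≈ (0.416667/2) × 1.185581 = 0.246996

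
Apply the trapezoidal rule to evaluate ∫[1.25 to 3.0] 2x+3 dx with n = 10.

f(x) = 2x+3
a = 1.25, b = 3.0, n = 10
h = (b - a)/n = 0.175000

Trapezoidal rule: (h/2)[f(x₀) + 2f(x₁) + 2f(x₂) + ... + f(xₙ)]

x_0 = 1.2500, f(x_0) = 5.500000, coefficient = 1
x_1 = 1.4250, f(x_1) = 5.850000, coefficient = 2
x_2 = 1.6000, f(x_2) = 6.200000, coefficient = 2
x_3 = 1.7750, f(x_3) = 6.550000, coefficient = 2
x_4 = 1.9500, f(x_4) = 6.900000, coefficient = 2
x_5 = 2.1250, f(x_5) = 7.250000, coefficient = 2
x_6 = 2.3000, f(x_6) = 7.600000, coefficient = 2
x_7 = 2.4750, f(x_7) = 7.950000, coefficient = 2
x_8 = 2.6500, f(x_8) = 8.300000, coefficient = 2
x_9 = 2.8250, f(x_9) = 8.650000, coefficient = 2
x_10 = 3.0000, f(x_10) = 9.000000, coefficient = 1

I ≈ (0.175000/2) × 145.000000 = 12.687500
Exact value: 12.687500
Error: 0.000000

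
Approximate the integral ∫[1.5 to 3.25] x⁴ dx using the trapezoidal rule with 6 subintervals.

f(x) = x⁴
a = 1.5, b = 3.25, n = 6
h = (b - a)/n = 0.291667

Trapezoidal rule: (h/2)[f(x₀) + 2f(x₁) + 2f(x₂) + ... + f(xₙ)]

x_0 = 1.5000, f(x_0) = 5.062500, coefficient = 1
x_1 = 1.7917, f(x_1) = 10.304546, coefficient = 2
x_2 = 2.0833, f(x_2) = 18.838011, coefficient = 2
x_3 = 2.3750, f(x_3) = 31.816650, coefficient = 2
x_4 = 2.6667, f(x_4) = 50.567901, coefficient = 2
x_5 = 2.9583, f(x_5) = 76.592885, coefficient = 2
x_6 = 3.2500, f(x_6) = 111.566406, coefficient = 1

I ≈ (0.291667/2) × 492.868893 = 71.876714
Exact value: 70.999414
Error: 0.877300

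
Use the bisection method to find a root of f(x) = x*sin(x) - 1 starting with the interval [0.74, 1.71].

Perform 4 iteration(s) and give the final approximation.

f(x) = x*sin(x) - 1
Initial interval: [0.74, 1.71]

Iteration 1:
  c_1 = (0.740000 + 1.710000)/2 = 1.225000
  f(c_1) = f(1.225000) = 0.152487
  f(a) × f(c) < 0, new interval: [0.740000, 1.225000]
Iteration 2:
  c_2 = (0.740000 + 1.225000)/2 = 0.982500
  f(c_2) = f(0.982500) = -0.182671
  f(a) × f(c) ≥ 0, new interval: [0.982500, 1.225000]
Iteration 3:
  c_3 = (0.982500 + 1.225000)/2 = 1.103750
  f(c_3) = f(1.103750) = -0.014459
  f(a) × f(c) ≥ 0, new interval: [1.103750, 1.225000]
Iteration 4:
  c_4 = (1.103750 + 1.225000)/2 = 1.164375
  f(c_4) = f(1.164375) = 0.069527
  f(a) × f(c) < 0, new interval: [1.103750, 1.164375]

After 4 iteration(s), the approximation is c_4 = 1.164375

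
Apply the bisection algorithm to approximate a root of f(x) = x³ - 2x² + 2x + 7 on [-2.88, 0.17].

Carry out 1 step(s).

f(x) = x³ - 2x² + 2x + 7
Initial interval: [-2.88, 0.17]

Iteration 1:
  c_1 = (-2.880000 + 0.170000)/2 = -1.355000
  f(c_1) = f(-1.355000) = -1.869864
  f(a) × f(c) ≥ 0, new interval: [-1.355000, 0.170000]

After 1 iteration(s), the approximation is c_1 = -1.355000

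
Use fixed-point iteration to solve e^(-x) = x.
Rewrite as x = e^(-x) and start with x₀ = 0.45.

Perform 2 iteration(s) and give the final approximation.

Equation: e^(-x) = x
Fixed-point form: x = e^(-x)
x₀ = 0.45

x_1 = g(0.450000) = 0.637628
x_2 = g(0.637628) = 0.528545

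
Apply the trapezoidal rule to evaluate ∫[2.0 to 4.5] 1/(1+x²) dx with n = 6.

f(x) = 1/(1+x²)
a = 2.0, b = 4.5, n = 6
h = (b - a)/n = 0.416667

Trapezoidal rule: (h/2)[f(x₀) + 2f(x₁) + 2f(x₂) + ... + f(xₙ)]

x_0 = 2.0000, f(x_0) = 0.200000, coefficient = 1
x_1 = 2.4167, f(x_1) = 0.146193, coefficient = 2
x_2 = 2.8333, f(x_2) = 0.110769, coefficient = 2
x_3 = 3.2500, f(x_3) = 0.086486, coefficient = 2
x_4 = 3.6667, f(x_4) = 0.069231, coefficient = 2
x_5 = 4.0833, f(x_5) = 0.056582, coefficient = 2
x_6 = 4.5000, f(x_6) = 0.047059, coefficient = 1

I ≈ (0.416667/2) × 1.185581 = 0.246996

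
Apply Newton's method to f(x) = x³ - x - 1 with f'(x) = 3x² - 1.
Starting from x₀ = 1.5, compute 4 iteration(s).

f(x) = x³ - x - 1
f'(x) = 3x² - 1
x₀ = 1.5

Newton-Raphson formula: x_{n+1} = x_n - f(x_n)/f'(x_n)

Iteration 1:
  f(1.500000) = 0.875000
  f'(1.500000) = 5.750000
  x_1 = 1.500000 - 0.875000/5.750000 = 1.347826
Iteration 2:
  f(1.347826) = 0.100682
  f'(1.347826) = 4.449905
  x_2 = 1.347826 - 0.100682/4.449905 = 1.325200
Iteration 3:
  f(1.325200) = 0.002058
  f'(1.325200) = 4.268468
  x_3 = 1.325200 - 0.002058/4.268468 = 1.324718
Iteration 4:
  f(1.324718) = 0.000001
  f'(1.324718) = 4.264635
  x_4 = 1.324718 - 0.000001/4.264635 = 1.324718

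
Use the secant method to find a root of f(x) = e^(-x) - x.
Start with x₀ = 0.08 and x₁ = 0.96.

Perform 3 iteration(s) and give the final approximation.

f(x) = e^(-x) - x
x₀ = 0.08, x₁ = 0.96

Secant formula: x_{n+1} = x_n - f(x_n)(x_n - x_{n-1})/(f(x_n) - f(x_{n-1}))

Iteration 1:
  f(0.080000) = 0.843116
  f(0.960000) = -0.577107
  x_2 = 0.960000 - (-0.577107)×(0.960000 - 0.080000)/(-0.577107 - 0.843116)
       = 0.602412
Iteration 2:
  f(0.960000) = -0.577107
  f(0.602412) = -0.054923
  x_3 = 0.602412 - (-0.054923)×(0.602412 - 0.960000)/(-0.054923 - (-0.577107))
       = 0.564801
Iteration 3:
  f(0.602412) = -0.054923
  f(0.564801) = 0.003672
  x_4 = 0.564801 - 0.003672×(0.564801 - 0.602412)/(0.003672 - (-0.054923))
       = 0.567158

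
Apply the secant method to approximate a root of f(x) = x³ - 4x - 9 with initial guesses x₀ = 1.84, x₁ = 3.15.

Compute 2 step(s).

f(x) = x³ - 4x - 9
x₀ = 1.84, x₁ = 3.15

Secant formula: x_{n+1} = x_n - f(x_n)(x_n - x_{n-1})/(f(x_n) - f(x_{n-1}))

Iteration 1:
  f(1.840000) = -10.130496
  f(3.150000) = 9.655875
  x_2 = 3.150000 - 9.655875×(3.150000 - 1.840000)/(9.655875 - (-10.130496))
       = 2.510712
Iteration 2:
  f(3.150000) = 9.655875
  f(2.510712) = -3.216141
  x_3 = 2.510712 - (-3.216141)×(2.510712 - 3.150000)/(-3.216141 - 9.655875)
       = 2.670441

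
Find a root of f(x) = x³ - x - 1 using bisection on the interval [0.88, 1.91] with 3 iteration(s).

f(x) = x³ - x - 1
Initial interval: [0.88, 1.91]

Iteration 1:
  c_1 = (0.880000 + 1.910000)/2 = 1.395000
  f(c_1) = f(1.395000) = 0.319705
  f(a) × f(c) < 0, new interval: [0.880000, 1.395000]
Iteration 2:
  c_2 = (0.880000 + 1.395000)/2 = 1.137500
  f(c_2) = f(1.137500) = -0.665682
  f(a) × f(c) ≥ 0, new interval: [1.137500, 1.395000]
Iteration 3:
  c_3 = (1.137500 + 1.395000)/2 = 1.266250
  f(c_3) = f(1.266250) = -0.235959
  f(a) × f(c) ≥ 0, new interval: [1.266250, 1.395000]

After 3 iteration(s), the approximation is c_3 = 1.266250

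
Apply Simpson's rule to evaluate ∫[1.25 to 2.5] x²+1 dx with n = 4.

f(x) = x²+1
a = 1.25, b = 2.5, n = 4
h = (b - a)/n = 0.312500

Simpson's rule: (h/3)[f(x₀) + 4f(x₁) + 2f(x₂) + ... + f(xₙ)]

x_0 = 1.2500, f(x_0) = 2.562500, coefficient = 1
x_1 = 1.5625, f(x_1) = 3.441406, coefficient = 4
x_2 = 1.8750, f(x_2) = 4.515625, coefficient = 2
x_3 = 2.1875, f(x_3) = 5.785156, coefficient = 4
x_4 = 2.5000, f(x_4) = 7.250000, coefficient = 1

I ≈ (0.312500/3) × 55.750000 = 5.807292
Exact value: 5.807292
Error: 0.000000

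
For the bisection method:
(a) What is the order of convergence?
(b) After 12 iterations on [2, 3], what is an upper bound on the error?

(a) Bisection has linear (order 1) convergence; the error is halved each step.

(b) Error bound = (b-a)/2^n = (3 - 2)/2^{12}
    = 1/2^{12}

(a) 1 (linear); (b) error ≤ 2.44e-04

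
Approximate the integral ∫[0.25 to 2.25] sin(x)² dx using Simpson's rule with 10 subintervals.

f(x) = sin(x)²
a = 0.25, b = 2.25, n = 10
h = (b - a)/n = 0.200000

Simpson's rule: (h/3)[f(x₀) + 4f(x₁) + 2f(x₂) + ... + f(xₙ)]

x_0 = 0.2500, f(x_0) = 0.061209, coefficient = 1
x_1 = 0.4500, f(x_1) = 0.189195, coefficient = 4
x_2 = 0.6500, f(x_2) = 0.366251, coefficient = 2
x_3 = 0.8500, f(x_3) = 0.564422, coefficient = 4
x_4 = 1.0500, f(x_4) = 0.752423, coefficient = 2
x_5 = 1.2500, f(x_5) = 0.900572, coefficient = 4
x_6 = 1.4500, f(x_6) = 0.985479, coefficient = 2
x_7 = 1.6500, f(x_7) = 0.993740, coefficient = 4
x_8 = 1.8500, f(x_8) = 0.924050, coefficient = 2
x_9 = 2.0500, f(x_9) = 0.787412, coefficient = 4
x_10 = 2.2500, f(x_10) = 0.605398, coefficient = 1

I ≈ (0.200000/3) × 20.464376 = 1.364292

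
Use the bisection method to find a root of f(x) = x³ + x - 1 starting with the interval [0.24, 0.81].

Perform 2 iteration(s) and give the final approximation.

f(x) = x³ + x - 1
Initial interval: [0.24, 0.81]

Iteration 1:
  c_1 = (0.240000 + 0.810000)/2 = 0.525000
  f(c_1) = f(0.525000) = -0.330297
  f(a) × f(c) ≥ 0, new interval: [0.525000, 0.810000]
Iteration 2:
  c_2 = (0.525000 + 0.810000)/2 = 0.667500
  f(c_2) = f(0.667500) = -0.035091
  f(a) × f(c) ≥ 0, new interval: [0.667500, 0.810000]

After 2 iteration(s), the approximation is c_2 = 0.667500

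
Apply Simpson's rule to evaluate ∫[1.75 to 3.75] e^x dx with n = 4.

f(x) = e^x
a = 1.75, b = 3.75, n = 4
h = (b - a)/n = 0.500000

Simpson's rule: (h/3)[f(x₀) + 4f(x₁) + 2f(x₂) + ... + f(xₙ)]

x_0 = 1.7500, f(x_0) = 5.754603, coefficient = 1
x_1 = 2.2500, f(x_1) = 9.487736, coefficient = 4
x_2 = 2.7500, f(x_2) = 15.642632, coefficient = 2
x_3 = 3.2500, f(x_3) = 25.790340, coefficient = 4
x_4 = 3.7500, f(x_4) = 42.521082, coefficient = 1

I ≈ (0.500000/3) × 220.673251 = 36.778875
Exact value: 36.766479
Error: 0.012396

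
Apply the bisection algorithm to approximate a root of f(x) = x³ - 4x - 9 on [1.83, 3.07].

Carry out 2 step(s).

f(x) = x³ - 4x - 9
Initial interval: [1.83, 3.07]

Iteration 1:
  c_1 = (1.830000 + 3.070000)/2 = 2.450000
  f(c_1) = f(2.450000) = -4.093875
  f(a) × f(c) ≥ 0, new interval: [2.450000, 3.070000]
Iteration 2:
  c_2 = (2.450000 + 3.070000)/2 = 2.760000
  f(c_2) = f(2.760000) = 0.984576
  f(a) × f(c) < 0, new interval: [2.450000, 2.760000]

After 2 iteration(s), the approximation is c_2 = 2.760000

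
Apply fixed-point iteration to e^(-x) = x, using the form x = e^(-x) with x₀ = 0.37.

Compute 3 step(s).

Equation: e^(-x) = x
Fixed-point form: x = e^(-x)
x₀ = 0.37

x_1 = g(0.370000) = 0.690734
x_2 = g(0.690734) = 0.501208
x_3 = g(0.501208) = 0.605798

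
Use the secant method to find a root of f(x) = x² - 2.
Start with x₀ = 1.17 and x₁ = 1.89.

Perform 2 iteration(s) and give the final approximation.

f(x) = x² - 2
x₀ = 1.17, x₁ = 1.89

Secant formula: x_{n+1} = x_n - f(x_n)(x_n - x_{n-1})/(f(x_n) - f(x_{n-1}))

Iteration 1:
  f(1.170000) = -0.631100
  f(1.890000) = 1.572100
  x_2 = 1.890000 - 1.572100×(1.890000 - 1.170000)/(1.572100 - (-0.631100))
       = 1.376242
Iteration 2:
  f(1.890000) = 1.572100
  f(1.376242) = -0.105958
  x_3 = 1.376242 - (-0.105958)×(1.376242 - 1.890000)/(-0.105958 - 1.572100)
       = 1.408682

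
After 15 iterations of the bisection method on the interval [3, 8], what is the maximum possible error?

Bisection error bound: |error| ≤ (b-a)/2^n
|error| ≤ (8 - 3)/2^15 = 5/2^15
|error| ≤ 0.0001525879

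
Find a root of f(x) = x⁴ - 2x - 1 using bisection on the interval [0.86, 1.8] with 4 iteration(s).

f(x) = x⁴ - 2x - 1
Initial interval: [0.86, 1.8]

Iteration 1:
  c_1 = (0.860000 + 1.800000)/2 = 1.330000
  f(c_1) = f(1.330000) = -0.530993
  f(a) × f(c) ≥ 0, new interval: [1.330000, 1.800000]
Iteration 2:
  c_2 = (1.330000 + 1.800000)/2 = 1.565000
  f(c_2) = f(1.565000) = 1.868703
  f(a) × f(c) < 0, new interval: [1.330000, 1.565000]
Iteration 3:
  c_3 = (1.330000 + 1.565000)/2 = 1.447500
  f(c_3) = f(1.447500) = 0.495099
  f(a) × f(c) < 0, new interval: [1.330000, 1.447500]
Iteration 4:
  c_4 = (1.330000 + 1.447500)/2 = 1.388750
  f(c_4) = f(1.388750) = -0.057900
  f(a) × f(c) ≥ 0, new interval: [1.388750, 1.447500]

After 4 iteration(s), the approximation is c_4 = 1.388750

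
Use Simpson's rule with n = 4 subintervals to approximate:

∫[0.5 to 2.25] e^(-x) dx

f(x) = e^(-x)
a = 0.5, b = 2.25, n = 4
h = (b - a)/n = 0.437500

Simpson's rule: (h/3)[f(x₀) + 4f(x₁) + 2f(x₂) + ... + f(xₙ)]

x_0 = 0.5000, f(x_0) = 0.606531, coefficient = 1
x_1 = 0.9375, f(x_1) = 0.391606, coefficient = 4
x_2 = 1.3750, f(x_2) = 0.252840, coefficient = 2
x_3 = 1.8125, f(x_3) = 0.163246, coefficient = 4
x_4 = 2.2500, f(x_4) = 0.105399, coefficient = 1

I ≈ (0.437500/3) × 3.437014 = 0.501231
Exact value: 0.501131
Error: 0.000100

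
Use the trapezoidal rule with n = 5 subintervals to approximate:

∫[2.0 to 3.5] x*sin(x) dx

f(x) = x*sin(x)
a = 2.0, b = 3.5, n = 5
h = (b - a)/n = 0.300000

Trapezoidal rule: (h/2)[f(x₀) + 2f(x₁) + 2f(x₂) + ... + f(xₙ)]

x_0 = 2.0000, f(x_0) = 1.818595, coefficient = 1
x_1 = 2.3000, f(x_1) = 1.715122, coefficient = 2
x_2 = 2.6000, f(x_2) = 1.340304, coefficient = 2
x_3 = 2.9000, f(x_3) = 0.693823, coefficient = 2
x_4 = 3.2000, f(x_4) = -0.186797, coefficient = 2
x_5 = 3.5000, f(x_5) = -1.227741, coefficient = 1

I ≈ (0.300000/2) × 7.715756 = 1.157363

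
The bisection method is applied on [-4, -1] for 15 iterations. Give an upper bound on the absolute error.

Bisection error bound: |error| ≤ (b-a)/2^n
|error| ≤ (-1 - (-4))/2^15 = 3/2^15
|error| ≤ 0.0000915527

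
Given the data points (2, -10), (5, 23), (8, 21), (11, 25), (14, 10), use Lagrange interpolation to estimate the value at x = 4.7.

Lagrange interpolation formula:
P(x) = Σ yᵢ × Lᵢ(x)
where Lᵢ(x) = Π_{j≠i} (x - xⱼ)/(xᵢ - xⱼ)

L_0(4.7) = (4.7 - 5)/(2 - 5) × (4.7 - 8)/(2 - 8) × (4.7 - 11)/(2 - 11) × (4.7 - 14)/(2 - 14) = 0.029837
L_1(4.7) = (4.7 - 2)/(5 - 2) × (4.7 - 8)/(5 - 8) × (4.7 - 11)/(5 - 11) × (4.7 - 14)/(5 - 14) = 1.074150
L_2(4.7) = (4.7 - 2)/(8 - 2) × (4.7 - 5)/(8 - 5) × (4.7 - 11)/(8 - 11) × (4.7 - 14)/(8 - 14) = -0.146475
L_3(4.7) = (4.7 - 2)/(11 - 2) × (4.7 - 5)/(11 - 5) × (4.7 - 8)/(11 - 8) × (4.7 - 14)/(11 - 14) = 0.051150
L_4(4.7) = (4.7 - 2)/(14 - 2) × (4.7 - 5)/(14 - 5) × (4.7 - 8)/(14 - 8) × (4.7 - 11)/(14 - 11) = -0.008662

P(4.7) = (-10)×L_0(4.7) + 23×L_1(4.7) + 21×L_2(4.7) + 25×L_3(4.7) + 10×L_4(4.7)
P(4.7) = 22.523225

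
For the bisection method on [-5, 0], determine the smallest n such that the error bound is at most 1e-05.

We need (b-a)/2^n ≤ 1e-05
(0 - (-5))/2^n ≤ 1e-05
5/2^n ≤ 1e-05
2^n ≥ 500000
n ≥ log₂(500000) = 18.93
n ≥ 19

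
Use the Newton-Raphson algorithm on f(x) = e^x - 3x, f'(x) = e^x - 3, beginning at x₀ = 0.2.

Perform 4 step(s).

f(x) = e^x - 3x
f'(x) = e^x - 3
x₀ = 0.2

Newton-Raphson formula: x_{n+1} = x_n - f(x_n)/f'(x_n)

Iteration 1:
  f(0.200000) = 0.621403
  f'(0.200000) = -1.778597
  x_1 = 0.200000 - 0.621403/(-1.778597) = 0.549378
Iteration 2:
  f(0.549378) = 0.084041
  f'(0.549378) = -1.267825
  x_2 = 0.549378 - 0.084041/(-1.267825) = 0.615666
Iteration 3:
  f(0.615666) = 0.003891
  f'(0.615666) = -1.149112
  x_3 = 0.615666 - 0.003891/(-1.149112) = 0.619052
Iteration 4:
  f(0.619052) = 0.000011
  f'(0.619052) = -1.142833
  x_4 = 0.619052 - 0.000011/(-1.142833) = 0.619061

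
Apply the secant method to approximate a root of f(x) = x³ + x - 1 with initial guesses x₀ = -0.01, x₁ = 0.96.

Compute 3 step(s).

f(x) = x³ + x - 1
x₀ = -0.01, x₁ = 0.96

Secant formula: x_{n+1} = x_n - f(x_n)(x_n - x_{n-1})/(f(x_n) - f(x_{n-1}))

Iteration 1:
  f(-0.010000) = -1.010001
  f(0.960000) = 0.844736
  x_2 = 0.960000 - 0.844736×(0.960000 - (-0.010000))/(0.844736 - (-1.010001))
       = 0.518216
Iteration 2:
  f(0.960000) = 0.844736
  f(0.518216) = -0.342619
  x_3 = 0.518216 - (-0.342619)×(0.518216 - 0.960000)/(-0.342619 - 0.844736)
       = 0.645695
Iteration 3:
  f(0.518216) = -0.342619
  f(0.645695) = -0.085100
  x_4 = 0.645695 - (-0.085100)×(0.645695 - 0.518216)/(-0.085100 - (-0.342619))
       = 0.687822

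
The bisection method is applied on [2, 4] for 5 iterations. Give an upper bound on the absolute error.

Bisection error bound: |error| ≤ (b-a)/2^n
|error| ≤ (4 - 2)/2^5 = 2/2^5
|error| ≤ 0.0625000000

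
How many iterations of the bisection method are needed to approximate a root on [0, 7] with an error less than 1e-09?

We need (b-a)/2^n ≤ 1e-09
(7 - 0)/2^n ≤ 1e-09
7/2^n ≤ 1e-09
2^n ≥ 7000000000
n ≥ log₂(7000000000) = 32.70
n ≥ 33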